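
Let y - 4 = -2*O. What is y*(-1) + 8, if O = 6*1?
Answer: 16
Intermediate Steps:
O = 6
y = -8 (y = 4 - 2*6 = 4 - 12 = -8)
y*(-1) + 8 = -8*(-1) + 8 = 8 + 8 = 16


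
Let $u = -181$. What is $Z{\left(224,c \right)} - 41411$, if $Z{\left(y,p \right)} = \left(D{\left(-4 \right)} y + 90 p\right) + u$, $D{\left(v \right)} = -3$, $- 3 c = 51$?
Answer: $-43794$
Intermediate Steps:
$c = -17$ ($c = \left(- \frac{1}{3}\right) 51 = -17$)
$Z{\left(y,p \right)} = -181 - 3 y + 90 p$ ($Z{\left(y,p \right)} = \left(- 3 y + 90 p\right) - 181 = -181 - 3 y + 90 p$)
$Z{\left(224,c \right)} - 41411 = \left(-181 - 672 + 90 \left(-17\right)\right) - 41411 = \left(-181 - 672 - 1530\right) - 41411 = -2383 - 41411 = -43794$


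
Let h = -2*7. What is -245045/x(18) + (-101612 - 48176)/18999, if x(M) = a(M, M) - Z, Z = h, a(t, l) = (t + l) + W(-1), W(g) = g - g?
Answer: -932619871/189990 ≈ -4908.8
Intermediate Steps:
W(g) = 0
a(t, l) = l + t (a(t, l) = (t + l) + 0 = (l + t) + 0 = l + t)
h = -14
Z = -14
x(M) = 14 + 2*M (x(M) = (M + M) - 1*(-14) = 2*M + 14 = 14 + 2*M)
-245045/x(18) + (-101612 - 48176)/18999 = -245045/(14 + 2*18) + (-101612 - 48176)/18999 = -245045/(14 + 36) - 149788*1/18999 = -245045/50 - 149788/18999 = -245045*1/50 - 149788/18999 = -49009/10 - 149788/18999 = -932619871/189990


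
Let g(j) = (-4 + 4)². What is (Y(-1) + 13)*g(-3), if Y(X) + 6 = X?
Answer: 0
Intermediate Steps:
g(j) = 0 (g(j) = 0² = 0)
Y(X) = -6 + X
(Y(-1) + 13)*g(-3) = ((-6 - 1) + 13)*0 = (-7 + 13)*0 = 6*0 = 0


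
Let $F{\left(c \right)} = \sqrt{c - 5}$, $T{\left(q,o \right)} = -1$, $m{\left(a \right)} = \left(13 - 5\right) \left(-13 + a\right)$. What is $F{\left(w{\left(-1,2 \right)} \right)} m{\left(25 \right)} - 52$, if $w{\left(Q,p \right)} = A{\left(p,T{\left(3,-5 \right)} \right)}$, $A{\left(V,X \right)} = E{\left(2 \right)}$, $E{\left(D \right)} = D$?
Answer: $-52 + 96 i \sqrt{3} \approx -52.0 + 166.28 i$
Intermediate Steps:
$m{\left(a \right)} = -104 + 8 a$ ($m{\left(a \right)} = 8 \left(-13 + a\right) = -104 + 8 a$)
$A{\left(V,X \right)} = 2$
$w{\left(Q,p \right)} = 2$
$F{\left(c \right)} = \sqrt{-5 + c}$
$F{\left(w{\left(-1,2 \right)} \right)} m{\left(25 \right)} - 52 = \sqrt{-5 + 2} \left(-104 + 8 \cdot 25\right) - 52 = \sqrt{-3} \left(-104 + 200\right) - 52 = i \sqrt{3} \cdot 96 - 52 = 96 i \sqrt{3} - 52 = -52 + 96 i \sqrt{3}$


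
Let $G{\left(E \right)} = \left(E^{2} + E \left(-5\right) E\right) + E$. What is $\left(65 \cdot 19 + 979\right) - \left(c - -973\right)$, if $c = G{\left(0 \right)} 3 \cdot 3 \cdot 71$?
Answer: $1241$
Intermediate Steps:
$G{\left(E \right)} = E - 4 E^{2}$ ($G{\left(E \right)} = \left(E^{2} + - 5 E E\right) + E = \left(E^{2} - 5 E^{2}\right) + E = - 4 E^{2} + E = E - 4 E^{2}$)
$c = 0$ ($c = 0 \left(1 - 0\right) 3 \cdot 3 \cdot 71 = 0 \left(1 + 0\right) 3 \cdot 3 \cdot 71 = 0 \cdot 1 \cdot 3 \cdot 3 \cdot 71 = 0 \cdot 3 \cdot 3 \cdot 71 = 0 \cdot 3 \cdot 71 = 0 \cdot 71 = 0$)
$\left(65 \cdot 19 + 979\right) - \left(c - -973\right) = \left(65 \cdot 19 + 979\right) - \left(0 - -973\right) = \left(1235 + 979\right) - \left(0 + 973\right) = 2214 - 973 = 1241$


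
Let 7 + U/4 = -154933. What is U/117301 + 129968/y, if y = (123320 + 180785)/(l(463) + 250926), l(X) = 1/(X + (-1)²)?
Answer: 22186582653298619/206896559509 ≈ 1.0724e+5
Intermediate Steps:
U = -619760 (U = -28 + 4*(-154933) = -28 - 619732 = -619760)
l(X) = 1/(1 + X) (l(X) = 1/(X + 1) = 1/(1 + X))
y = 28220944/23285933 (y = (123320 + 180785)/(1/(1 + 463) + 250926) = 304105/(1/464 + 250926) = 304105/(116429665/464) = 304105*(464/116429665) = 28220944/23285933 ≈ 1.2119)
U/117301 + 129968/y = -619760/117301 + 129968/(28220944/23285933) = -619760*1/117301 + 129968*(23285933/28220944) = -619760/117301 + 189151633759/1763809 = 22186582653298619/206896559509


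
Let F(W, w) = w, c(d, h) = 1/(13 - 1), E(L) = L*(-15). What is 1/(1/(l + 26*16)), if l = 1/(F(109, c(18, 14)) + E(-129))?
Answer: 9659948/23221 ≈ 416.00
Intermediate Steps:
E(L) = -15*L
c(d, h) = 1/12
l = 12/23221 (l = 1/(1/12 - 15*(-129)) = 1/(1/12 + 1935) = 1/(23221/12) = 12/23221 ≈ 0.00051677)
1/(1/(l + 26*16)) = 1/(1/(12/23221 + 26*16)) = 1/(1/(12/23221 + 416)) = 1/(1/(9659948/23221)) = 1/(23221/9659948) = 9659948/23221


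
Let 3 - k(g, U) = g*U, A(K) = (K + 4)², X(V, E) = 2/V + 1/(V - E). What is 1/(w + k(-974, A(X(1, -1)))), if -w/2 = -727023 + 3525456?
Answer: -2/11111423 ≈ -1.7999e-7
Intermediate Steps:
X(V, E) = 1/(V - E) + 2/V (X(V, E) = 2/V + 1/(V - E) = 1/(V - E) + 2/V)
A(K) = (4 + K)²
k(g, U) = 3 - U*g (k(g, U) = 3 - g*U = 3 - U*g)
w = -5596866 (w = -2*(-727023 + 3525456) = -2*2798433 = -5596866)
1/(w + k(-974, A(X(1, -1)))) = 1/(-5596866 + (3 - 1*(4 + (-3*1 + 2*(-1))/(1*(-1 - 1*1)))²*(-974))) = 1/(-5596866 + (3 - 1*(4 + 1*(-3 - 2)/(-1 - 1))²*(-974))) = 1/(-5596866 + (3 - 1*(4 + 1*(-5)/(-2))²*(-974))) = 1/(-5596866 + (3 - 1*(4 + 1*(-½)*(-5))²*(-974))) = 1/(-5596866 + (3 - 1*(4 + 5/2)²*(-974))) = 1/(-5596866 + (3 - 1*(13/2)²*(-974))) = 1/(-5596866 + (3 - 1*169/4*(-974))) = 1/(-5596866 + (3 + 82303/2)) = 1/(-5596866 + 82309/2) = 1/(-11111423/2) = -2/11111423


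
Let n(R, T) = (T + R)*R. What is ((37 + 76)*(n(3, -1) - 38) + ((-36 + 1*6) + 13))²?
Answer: 13198689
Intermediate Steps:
n(R, T) = R*(R + T) (n(R, T) = (R + T)*R = R*(R + T))
((37 + 76)*(n(3, -1) - 38) + ((-36 + 1*6) + 13))² = ((37 + 76)*(3*(3 - 1) - 38) + ((-36 + 1*6) + 13))² = (113*(3*2 - 38) + ((-36 + 6) + 13))² = (113*(6 - 38) + (-30 + 13))² = (113*(-32) - 17)² = (-3616 - 17)² = (-3633)² = 13198689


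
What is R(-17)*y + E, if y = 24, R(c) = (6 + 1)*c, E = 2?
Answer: -2854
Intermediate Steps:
R(c) = 7*c
R(-17)*y + E = (7*(-17))*24 + 2 = -119*24 + 2 = -2856 + 2 = -2854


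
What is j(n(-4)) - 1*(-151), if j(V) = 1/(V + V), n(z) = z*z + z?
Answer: 3625/24 ≈ 151.04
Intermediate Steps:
n(z) = z + z**2 (n(z) = z**2 + z = z + z**2)
j(V) = 1/(2*V)
j(n(-4)) - 1*(-151) = 1/(2*((-4*(1 - 4)))) - 1*(-151) = 1/(2*((-4*(-3)))) + 151 = (1/2)/12 + 151 = (1/2)*(1/12) + 151 = 1/24 + 151 = 3625/24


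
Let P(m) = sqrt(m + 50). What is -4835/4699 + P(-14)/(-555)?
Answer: -24429/23495 ≈ -1.0398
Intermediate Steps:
P(m) = sqrt(50 + m)
-4835/4699 + P(-14)/(-555) = -4835/4699 + sqrt(50 - 14)/(-555) = -4835*1/4699 + sqrt(36)*(-1/555) = -4835/4699 + 6*(-1/555) = -4835/4699 - 2/185 = -24429/23495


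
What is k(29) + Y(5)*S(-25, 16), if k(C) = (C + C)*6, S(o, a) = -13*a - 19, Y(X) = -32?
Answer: 7612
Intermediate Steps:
S(o, a) = -19 - 13*a
k(C) = 12*C (k(C) = (2*C)*6 = 12*C)
k(29) + Y(5)*S(-25, 16) = 12*29 - 32*(-19 - 13*16) = 348 - 32*(-19 - 208) = 348 - 32*(-227) = 348 + 7264 = 7612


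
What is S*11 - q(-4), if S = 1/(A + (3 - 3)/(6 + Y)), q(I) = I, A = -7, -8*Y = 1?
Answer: 17/7 ≈ 2.4286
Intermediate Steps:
Y = -⅛ (Y = -⅛*1 = -⅛ ≈ -0.12500)
S = -⅐ (S = 1/(-7 + (3 - 3)/(6 - ⅛)) = 1/(-7 + 0/(47/8)) = 1/(-7 + 0*(8/47)) = 1/(-7 + 0) = 1/(-7) = -⅐ ≈ -0.14286)
S*11 - q(-4) = -⅐*11 - 1*(-4) = -11/7 + 4 = 17/7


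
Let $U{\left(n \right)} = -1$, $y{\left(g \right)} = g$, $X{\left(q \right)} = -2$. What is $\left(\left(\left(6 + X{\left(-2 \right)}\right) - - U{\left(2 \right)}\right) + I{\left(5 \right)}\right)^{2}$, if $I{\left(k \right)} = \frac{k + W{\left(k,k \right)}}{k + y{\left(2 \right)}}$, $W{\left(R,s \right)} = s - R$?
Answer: $\frac{676}{49} \approx 13.796$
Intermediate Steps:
$I{\left(k \right)} = \frac{k}{2 + k}$ ($I{\left(k \right)} = \frac{k + \left(k - k\right)}{k + 2} = \frac{k + 0}{2 + k} = \frac{k}{2 + k}$)
$\left(\left(\left(6 + X{\left(-2 \right)}\right) - - U{\left(2 \right)}\right) + I{\left(5 \right)}\right)^{2} = \left(\left(\left(6 - 2\right) - 1\right) + \frac{5}{2 + 5}\right)^{2} = \left(\left(4 + \left(-1 + 0\right)\right) + \frac{5}{7}\right)^{2} = \left(\left(4 - 1\right) + 5 \cdot \frac{1}{7}\right)^{2} = \left(3 + \frac{5}{7}\right)^{2} = \left(\frac{26}{7}\right)^{2} = \frac{676}{49}$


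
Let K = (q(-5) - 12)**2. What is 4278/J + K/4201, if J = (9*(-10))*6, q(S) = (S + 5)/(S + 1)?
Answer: -2982353/378090 ≈ -7.8879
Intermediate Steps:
q(S) = (5 + S)/(1 + S)
J = -540 (J = -90*6 = -540)
K = 144 (K = ((5 - 5)/(1 - 5) - 12)**2 = (0/(-4) - 12)**2 = (-1/4*0 - 12)**2 = (0 - 12)**2 = (-12)**2 = 144)
4278/J + K/4201 = 4278/(-540) + 144/4201 = 4278*(-1/540) + 144*(1/4201) = -713/90 + 144/4201 = -2982353/378090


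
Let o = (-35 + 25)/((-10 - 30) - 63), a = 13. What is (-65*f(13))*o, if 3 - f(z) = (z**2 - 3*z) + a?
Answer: 91000/103 ≈ 883.50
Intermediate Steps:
o = 10/103 (o = -10/(-40 - 63) = -10/(-103) = -10*(-1/103) = 10/103 ≈ 0.097087)
f(z) = -10 - z**2 + 3*z (f(z) = 3 - ((z**2 - 3*z) + 13) = 3 - (13 + z**2 - 3*z) = 3 + (-13 - z**2 + 3*z) = -10 - z**2 + 3*z)
(-65*f(13))*o = -65*(-10 - 1*13**2 + 3*13)*(10/103) = -65*(-10 - 1*169 + 39)*(10/103) = -65*(-10 - 169 + 39)*(10/103) = -65*(-140)*(10/103) = 9100*(10/103) = 91000/103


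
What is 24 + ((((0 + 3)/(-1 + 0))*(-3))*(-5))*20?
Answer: -876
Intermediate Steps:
24 + ((((0 + 3)/(-1 + 0))*(-3))*(-5))*20 = 24 + (((3/(-1))*(-3))*(-5))*20 = 24 + (((3*(-1))*(-3))*(-5))*20 = 24 + (-3*(-3)*(-5))*20 = 24 + (9*(-5))*20 = 24 - 45*20 = 24 - 900 = -876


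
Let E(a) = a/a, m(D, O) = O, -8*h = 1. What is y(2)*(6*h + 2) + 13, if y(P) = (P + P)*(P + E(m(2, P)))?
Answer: 28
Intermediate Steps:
h = -1/8 (h = -1/8*1 = -1/8 ≈ -0.12500)
E(a) = 1
y(P) = 2*P*(1 + P) (y(P) = (P + P)*(P + 1) = (2*P)*(1 + P) = 2*P*(1 + P))
y(2)*(6*h + 2) + 13 = (2*2*(1 + 2))*(6*(-1/8) + 2) + 13 = (2*2*3)*(-3/4 + 2) + 13 = 12*(5/4) + 13 = 15 + 13 = 28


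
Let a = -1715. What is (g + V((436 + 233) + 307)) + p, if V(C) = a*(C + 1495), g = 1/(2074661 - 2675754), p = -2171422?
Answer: -3852517441392/601093 ≈ -6.4092e+6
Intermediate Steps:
g = -1/601093 (g = 1/(-601093) = -1/601093 ≈ -1.6636e-6)
V(C) = -2563925 - 1715*C (V(C) = -1715*(C + 1495) = -1715*(1495 + C) = -2563925 - 1715*C)
(g + V((436 + 233) + 307)) + p = (-1/601093 + (-2563925 - 1715*((436 + 233) + 307))) - 2171422 = (-1/601093 + (-2563925 - 1715*(669 + 307))) - 2171422 = (-1/601093 + (-2563925 - 1715*976)) - 2171422 = (-1/601093 + (-2563925 - 1673840)) - 2171422 = (-1/601093 - 4237765) - 2171422 = -2547290877146/601093 - 2171422 = -3852517441392/601093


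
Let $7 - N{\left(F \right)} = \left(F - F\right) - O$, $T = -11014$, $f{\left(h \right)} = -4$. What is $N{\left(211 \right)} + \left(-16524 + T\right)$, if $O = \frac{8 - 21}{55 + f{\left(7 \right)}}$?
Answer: $- \frac{1404094}{51} \approx -27531.0$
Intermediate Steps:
$O = - \frac{13}{51}$ ($O = \frac{8 - 21}{55 - 4} = - \frac{13}{51} \approx -0.2549$)
$N{\left(F \right)} = \frac{344}{51}$ ($N{\left(F \right)} = 7 - \left(\left(F - F\right) - - \frac{13}{51}\right) = 7 - \left(0 + \frac{13}{51}\right) = 7 - \frac{13}{51} = \frac{344}{51}$)
$N{\left(211 \right)} + \left(-16524 + T\right) = \frac{344}{51} - 27538 = - \frac{1404094}{51}$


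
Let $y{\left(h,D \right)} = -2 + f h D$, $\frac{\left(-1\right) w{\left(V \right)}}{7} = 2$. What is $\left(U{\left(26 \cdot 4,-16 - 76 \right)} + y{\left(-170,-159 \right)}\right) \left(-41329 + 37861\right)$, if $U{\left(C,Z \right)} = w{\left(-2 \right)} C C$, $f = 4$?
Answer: $150185208$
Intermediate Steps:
$w{\left(V \right)} = -14$ ($w{\left(V \right)} = \left(-7\right) 2 = -14$)
$y{\left(h,D \right)} = -2 + 4 D h$ ($y{\left(h,D \right)} = -2 + 4 h D = -2 + 4 D h$)
$U{\left(C,Z \right)} = - 14 C^{2}$ ($U{\left(C,Z \right)} = - 14 C C = - 14 C^{2}$)
$\left(U{\left(26 \cdot 4,-16 - 76 \right)} + y{\left(-170,-159 \right)}\right) \left(-41329 + 37861\right) = \left(- 14 \left(26 \cdot 4\right)^{2} - \left(2 + 636 \left(-170\right)\right)\right) \left(-41329 + 37861\right) = \left(- 14 \cdot 104^{2} + \left(-2 + 108120\right)\right) \left(-3468\right) = \left(\left(-14\right) 10816 + 108118\right) \left(-3468\right) = \left(-151424 + 108118\right) \left(-3468\right) = \left(-43306\right) \left(-3468\right) = 150185208$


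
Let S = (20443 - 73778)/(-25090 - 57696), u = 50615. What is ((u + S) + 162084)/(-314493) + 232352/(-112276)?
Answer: -668870472111835/243597915850454 ≈ -2.7458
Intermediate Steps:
S = 53335/82786 (S = -53335/(-82786) = -53335*(-1/82786) = 53335/82786 ≈ 0.64425)
((u + S) + 162084)/(-314493) + 232352/(-112276) = ((50615 + 53335/82786) + 162084)/(-314493) + 232352/(-112276) = (4190266725/82786 + 162084)*(-1/314493) + 232352*(-1/112276) = (17608552749/82786)*(-1/314493) - 58088/28069 = -5869517583/8678539166 - 58088/28069 = -668870472111835/243597915850454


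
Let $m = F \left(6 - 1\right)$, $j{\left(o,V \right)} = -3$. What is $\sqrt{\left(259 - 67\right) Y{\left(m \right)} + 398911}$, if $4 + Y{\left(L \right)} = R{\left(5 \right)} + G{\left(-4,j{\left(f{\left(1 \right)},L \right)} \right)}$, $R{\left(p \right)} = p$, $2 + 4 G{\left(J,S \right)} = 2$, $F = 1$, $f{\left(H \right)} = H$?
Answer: $\sqrt{399103} \approx 631.75$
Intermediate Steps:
$G{\left(J,S \right)} = 0$ ($G{\left(J,S \right)} = - \frac{1}{2} + \frac{1}{4} \cdot 2 = - \frac{1}{2} + \frac{1}{2} = 0$)
$m = 5$ ($m = 1 \left(6 - 1\right) = 1 \cdot 5 = 5$)
$Y{\left(L \right)} = 1$ ($Y{\left(L \right)} = -4 + \left(5 + 0\right) = -4 + 5 = 1$)
$\sqrt{\left(259 - 67\right) Y{\left(m \right)} + 398911} = \sqrt{\left(259 - 67\right) 1 + 398911} = \sqrt{192 \cdot 1 + 398911} = \sqrt{192 + 398911} = \sqrt{399103}$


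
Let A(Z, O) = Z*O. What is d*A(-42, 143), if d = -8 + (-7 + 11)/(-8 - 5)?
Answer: 49896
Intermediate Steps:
d = -108/13 (d = -8 + 4/(-13) = -8 + 4*(-1/13) = -8 - 4/13 = -108/13 ≈ -8.3077)
A(Z, O) = O*Z
d*A(-42, 143) = -1188*(-42) = -108/13*(-6006) = 49896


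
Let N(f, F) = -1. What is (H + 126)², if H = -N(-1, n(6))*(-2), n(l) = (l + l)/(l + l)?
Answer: 15376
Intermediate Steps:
n(l) = 1 (n(l) = (2*l)/((2*l)) = (2*l)*(1/(2*l)) = 1)
H = -2 (H = -1*(-1)*(-2) = 1*(-2) = -2)
(H + 126)² = (-2 + 126)² = 124² = 15376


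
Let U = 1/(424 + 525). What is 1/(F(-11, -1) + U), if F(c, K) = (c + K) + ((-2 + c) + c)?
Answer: -949/34163 ≈ -0.027779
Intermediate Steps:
U = 1/949 ≈ 0.0010537
F(c, K) = -2 + K + 3*c (F(c, K) = (K + c) + (-2 + 2*c) = -2 + K + 3*c)
1/(F(-11, -1) + U) = 1/((-2 - 1 + 3*(-11)) + 1/949) = 1/((-2 - 1 - 33) + 1/949) = 1/(-36 + 1/949) = 1/(-34163/949) = -949/34163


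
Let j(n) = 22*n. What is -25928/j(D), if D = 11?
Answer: -12964/121 ≈ -107.14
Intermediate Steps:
-25928/j(D) = -25928/(22*11) = -25928/242 = -25928*1/242 = -12964/121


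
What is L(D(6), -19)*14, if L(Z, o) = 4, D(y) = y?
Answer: 56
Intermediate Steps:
L(D(6), -19)*14 = 4*14 = 56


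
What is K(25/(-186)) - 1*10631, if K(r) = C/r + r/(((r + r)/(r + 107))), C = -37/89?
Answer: -8752492271/827700 ≈ -10574.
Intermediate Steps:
C = -37/89 (C = -37*1/89 = -37/89 ≈ -0.41573)
K(r) = 107/2 + r/2 - 37/(89*r) (K(r) = -37/(89*r) + r/(((r + r)/(r + 107))) = -37/(89*r) + r/(((2*r)/(107 + r))) = -37/(89*r) + r/((2*r/(107 + r))) = -37/(89*r) + r*((107 + r)/(2*r)) = -37/(89*r) + (107/2 + r/2) = 107/2 + r/2 - 37/(89*r))
K(25/(-186)) - 1*10631 = (-74 + 89*(25/(-186))*(107 + 25/(-186)))/(178*((25/(-186)))) - 1*10631 = (-74 + 89*(25*(-1/186))*(107 + 25*(-1/186)))/(178*((25*(-1/186)))) - 10631 = (-74 + 89*(-25/186)*(107 - 25/186))/(178*(-25/186)) - 10631 = (1/178)*(-186/25)*(-74 + 89*(-25/186)*(19877/186)) - 10631 = (1/178)*(-186/25)*(-74 - 44226325/34596) - 10631 = (1/178)*(-186/25)*(-46786429/34596) - 10631 = 46786429/827700 - 10631 = -8752492271/827700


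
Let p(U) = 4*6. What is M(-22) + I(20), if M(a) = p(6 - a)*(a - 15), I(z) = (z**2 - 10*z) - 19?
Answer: -707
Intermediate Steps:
p(U) = 24
I(z) = -19 + z**2 - 10*z
M(a) = -360 + 24*a (M(a) = 24*(a - 15) = 24*(-15 + a) = -360 + 24*a)
M(-22) + I(20) = (-360 + 24*(-22)) + (-19 + 20**2 - 10*20) = (-360 - 528) + (-19 + 400 - 200) = -888 + 181 = -707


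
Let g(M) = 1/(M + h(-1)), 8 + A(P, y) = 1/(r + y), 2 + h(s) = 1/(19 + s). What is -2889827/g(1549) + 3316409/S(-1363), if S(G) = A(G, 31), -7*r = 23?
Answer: -41447461721611/9270 ≈ -4.4711e+9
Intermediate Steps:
r = -23/7 (r = -⅐*23 = -23/7 ≈ -3.2857)
h(s) = -2 + 1/(19 + s)
A(P, y) = -8 + 1/(-23/7 + y)
S(G) = -1545/194 (S(G) = (191 - 56*31)/(-23 + 7*31) = (191 - 1736)/(-23 + 217) = -1545/194)
g(M) = 1/(-35/18 + M) (g(M) = 1/(M + (-37 - 2*(-1))/(19 - 1)) = 1/(M + (-37 + 2)/18) = 1/(M + (1/18)*(-35)) = 1/(M - 35/18) = 1/(-35/18 + M))
-2889827/g(1549) + 3316409/S(-1363) = -2889827/(18/(-35 + 18*1549)) + 3316409/(-1545/194) = -2889827/(18/(-35 + 27882)) + 3316409*(-194/1545) = -2889827/(18/27847) - 643383346/1545 = -2889827/(18*(1/27847)) - 643383346/1545 = -2889827/18/27847 - 643383346/1545 = -2889827*27847/18 - 643383346/1545 = -80473012469/18 - 643383346/1545 = -41447461721611/9270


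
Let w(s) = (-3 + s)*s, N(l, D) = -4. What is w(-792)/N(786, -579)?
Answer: -157410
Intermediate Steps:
w(s) = s*(-3 + s)
w(-792)/N(786, -579) = -792*(-3 - 792)/(-4) = -792*(-795)*(-1/4) = 629640*(-1/4) = -157410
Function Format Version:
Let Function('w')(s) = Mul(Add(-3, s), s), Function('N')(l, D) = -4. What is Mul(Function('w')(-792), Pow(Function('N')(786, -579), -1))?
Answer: -157410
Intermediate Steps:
Function('w')(s) = Mul(s, Add(-3, s))
Mul(Function('w')(-792), Pow(Function('N')(786, -579), -1)) = Mul(Mul(-792, Add(-3, -792)), Pow(-4, -1)) = Mul(Mul(-792, -795), Rational(-1, 4)) = Mul(629640, Rational(-1, 4)) = -157410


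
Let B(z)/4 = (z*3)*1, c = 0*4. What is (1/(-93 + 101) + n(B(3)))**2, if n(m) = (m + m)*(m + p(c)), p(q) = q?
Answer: 430023169/64 ≈ 6.7191e+6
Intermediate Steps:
c = 0
B(z) = 12*z (B(z) = 4*((z*3)*1) = 4*((3*z)*1) = 4*(3*z) = 12*z)
n(m) = 2*m**2 (n(m) = (m + m)*(m + 0) = (2*m)*m = 2*m**2)
(1/(-93 + 101) + n(B(3)))**2 = (1/(-93 + 101) + 2*(12*3)**2)**2 = (1/8 + 2*36**2)**2 = (1/8 + 2*1296)**2 = (1/8 + 2592)**2 = (20737/8)**2 = 430023169/64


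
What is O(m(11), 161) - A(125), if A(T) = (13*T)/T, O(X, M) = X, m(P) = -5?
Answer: -18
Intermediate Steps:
A(T) = 13
O(m(11), 161) - A(125) = -5 - 1*13 = -5 - 13 = -18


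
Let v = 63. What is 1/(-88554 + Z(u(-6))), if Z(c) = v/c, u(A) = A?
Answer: -2/177129 ≈ -1.1291e-5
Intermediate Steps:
Z(c) = 63/c
1/(-88554 + Z(u(-6))) = 1/(-88554 + 63/(-6)) = 1/(-88554 + 63*(-1/6)) = 1/(-88554 - 21/2) = 1/(-177129/2) = -2/177129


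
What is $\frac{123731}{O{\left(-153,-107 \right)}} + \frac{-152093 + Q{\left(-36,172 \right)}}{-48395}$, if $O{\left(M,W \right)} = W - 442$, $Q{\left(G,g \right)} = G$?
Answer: $- \frac{5904442924}{26568855} \approx -222.23$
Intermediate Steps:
$O{\left(M,W \right)} = -442 + W$
$\frac{123731}{O{\left(-153,-107 \right)}} + \frac{-152093 + Q{\left(-36,172 \right)}}{-48395} = \frac{123731}{-442 - 107} + \frac{-152093 - 36}{-48395} = \frac{123731}{-549} - - \frac{152129}{48395} = 123731 \left(- \frac{1}{549}\right) + \frac{152129}{48395} = - \frac{123731}{549} + \frac{152129}{48395} = - \frac{5904442924}{26568855}$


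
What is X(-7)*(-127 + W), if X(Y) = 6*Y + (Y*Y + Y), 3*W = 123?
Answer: 0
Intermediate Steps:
W = 41 (W = (⅓)*123 = 41)
X(Y) = Y² + 7*Y (X(Y) = 6*Y + (Y² + Y) = 6*Y + (Y + Y²) = Y² + 7*Y)
X(-7)*(-127 + W) = (-7*(7 - 7))*(-127 + 41) = -7*0*(-86) = 0*(-86) = 0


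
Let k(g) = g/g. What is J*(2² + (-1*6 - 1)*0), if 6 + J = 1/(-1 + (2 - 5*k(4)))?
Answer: -25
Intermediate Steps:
k(g) = 1
J = -25/4 (J = -6 + 1/(-1 + (2 - 5*1)) = -6 + 1/(-1 + (2 - 5)) = -6 + 1/(-1 - 3) = -6 + 1/(-4) = -6 - ¼ = -25/4 ≈ -6.2500)
J*(2² + (-1*6 - 1)*0) = -25*(2² + (-1*6 - 1)*0)/4 = -25*(4 + (-6 - 1)*0)/4 = -25*(4 - 7*0)/4 = -25*(4 + 0)/4 = -25/4*4 = -25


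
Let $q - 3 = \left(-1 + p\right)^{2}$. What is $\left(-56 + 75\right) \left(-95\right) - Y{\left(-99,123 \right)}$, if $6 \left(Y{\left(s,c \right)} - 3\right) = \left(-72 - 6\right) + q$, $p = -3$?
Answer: $- \frac{10789}{6} \approx -1798.2$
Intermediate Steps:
$q = 19$ ($q = 3 + \left(-1 - 3\right)^{2} = 3 + \left(-4\right)^{2} = 3 + 16 = 19$)
$Y{\left(s,c \right)} = - \frac{41}{6}$ ($Y{\left(s,c \right)} = 3 + \frac{\left(-72 - 6\right) + 19}{6} = 3 + \frac{-78 + 19}{6} = 3 + \frac{1}{6} \left(-59\right) = 3 - \frac{59}{6} = - \frac{41}{6}$)
$\left(-56 + 75\right) \left(-95\right) - Y{\left(-99,123 \right)} = \left(-56 + 75\right) \left(-95\right) - - \frac{41}{6} = 19 \left(-95\right) + \frac{41}{6} = -1805 + \frac{41}{6} = - \frac{10789}{6}$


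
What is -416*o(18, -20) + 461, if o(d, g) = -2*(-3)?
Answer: -2035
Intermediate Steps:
o(d, g) = 6
-416*o(18, -20) + 461 = -416*6 + 461 = -2496 + 461 = -2035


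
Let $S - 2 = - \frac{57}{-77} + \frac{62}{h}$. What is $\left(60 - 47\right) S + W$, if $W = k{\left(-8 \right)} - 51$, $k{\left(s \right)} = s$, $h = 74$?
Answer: $- \frac{35569}{2849} \approx -12.485$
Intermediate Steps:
$S = \frac{10194}{2849}$ ($S = 2 + \left(- \frac{57}{-77} + \frac{62}{74}\right) = 2 + \left(\left(-57\right) \left(- \frac{1}{77}\right) + 62 \cdot \frac{1}{74}\right) = 2 + \left(\frac{57}{77} + \frac{31}{37}\right) = 2 + \frac{4496}{2849} = \frac{10194}{2849} \approx 3.5781$)
$W = -59$ ($W = -8 - 51 = -59$)
$\left(60 - 47\right) S + W = \left(60 - 47\right) \frac{10194}{2849} - 59 = 13 \cdot \frac{10194}{2849} - 59 = \frac{132522}{2849} - 59 = - \frac{35569}{2849}$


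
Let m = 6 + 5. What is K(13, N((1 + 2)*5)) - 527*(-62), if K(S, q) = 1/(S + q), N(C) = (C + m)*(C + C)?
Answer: 25910483/793 ≈ 32674.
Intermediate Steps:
m = 11
N(C) = 2*C*(11 + C) (N(C) = (C + 11)*(C + C) = (11 + C)*(2*C) = 2*C*(11 + C))
K(13, N((1 + 2)*5)) - 527*(-62) = 1/(13 + 2*((1 + 2)*5)*(11 + (1 + 2)*5)) - 527*(-62) = 1/(13 + 2*(3*5)*(11 + 3*5)) + 32674 = 1/(13 + 2*15*(11 + 15)) + 32674 = 1/(13 + 2*15*26) + 32674 = 1/(13 + 780) + 32674 = 1/793 + 32674 = 25910483/793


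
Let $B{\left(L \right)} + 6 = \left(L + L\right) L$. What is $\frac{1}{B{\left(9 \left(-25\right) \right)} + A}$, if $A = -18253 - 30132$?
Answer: $\frac{1}{52859} \approx 1.8918 \cdot 10^{-5}$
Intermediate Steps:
$B{\left(L \right)} = -6 + 2 L^{2}$ ($B{\left(L \right)} = -6 + \left(L + L\right) L = -6 + 2 L L = -6 + 2 L^{2}$)
$A = -48385$
$\frac{1}{B{\left(9 \left(-25\right) \right)} + A} = \frac{1}{\left(-6 + 2 \left(9 \left(-25\right)\right)^{2}\right) - 48385} = \frac{1}{\left(-6 + 2 \left(-225\right)^{2}\right) - 48385} = \frac{1}{\left(-6 + 2 \cdot 50625\right) - 48385} = \frac{1}{\left(-6 + 101250\right) - 48385} = \frac{1}{101244 - 48385} = \frac{1}{52859}$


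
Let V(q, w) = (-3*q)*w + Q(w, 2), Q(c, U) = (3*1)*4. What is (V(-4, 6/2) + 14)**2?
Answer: 3844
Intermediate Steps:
Q(c, U) = 12 (Q(c, U) = 3*4 = 12)
V(q, w) = 12 - 3*q*w (V(q, w) = (-3*q)*w + 12 = -3*q*w + 12 = 12 - 3*q*w)
(V(-4, 6/2) + 14)**2 = ((12 - 3*(-4)*6/2) + 14)**2 = ((12 - 3*(-4)*6*(1/2)) + 14)**2 = ((12 - 3*(-4)*3) + 14)**2 = ((12 + 36) + 14)**2 = (48 + 14)**2 = 62**2 = 3844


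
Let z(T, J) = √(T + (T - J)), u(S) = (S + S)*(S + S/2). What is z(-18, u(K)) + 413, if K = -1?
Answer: 413 + I*√39 ≈ 413.0 + 6.245*I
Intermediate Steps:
u(S) = 3*S² (u(S) = (2*S)*(S + S*(½)) = (2*S)*(S + S/2) = (2*S)*(3*S/2) = 3*S²)
z(T, J) = √(-J + 2*T)
z(-18, u(K)) + 413 = √(-3*(-1)² + 2*(-18)) + 413 = √(-3 - 36) + 413 = √(-39) + 413 = I*√39 + 413 = 413 + I*√39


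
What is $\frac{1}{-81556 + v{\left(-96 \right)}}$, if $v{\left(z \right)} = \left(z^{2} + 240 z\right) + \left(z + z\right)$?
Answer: $- \frac{1}{95572} \approx -1.0463 \cdot 10^{-5}$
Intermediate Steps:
$v{\left(z \right)} = z^{2} + 242 z$ ($v{\left(z \right)} = \left(z^{2} + 240 z\right) + 2 z = z^{2} + 242 z$)
$\frac{1}{-81556 + v{\left(-96 \right)}} = \frac{1}{-81556 - 96 \left(242 - 96\right)} = \frac{1}{-81556 - 14016} = \frac{1}{-95572} = - \frac{1}{95572}$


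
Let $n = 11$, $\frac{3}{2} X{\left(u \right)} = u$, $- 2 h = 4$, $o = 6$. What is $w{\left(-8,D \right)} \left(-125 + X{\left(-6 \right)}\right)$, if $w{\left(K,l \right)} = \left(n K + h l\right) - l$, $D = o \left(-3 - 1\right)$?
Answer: $2064$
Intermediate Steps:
$h = -2$ ($h = \left(- \frac{1}{2}\right) 4 = -2$)
$X{\left(u \right)} = \frac{2 u}{3}$
$D = -24$ ($D = 6 \left(-3 - 1\right) = 6 \left(-4\right) = -24$)
$w{\left(K,l \right)} = - 3 l + 11 K$ ($w{\left(K,l \right)} = \left(11 K - 2 l\right) - l = \left(- 2 l + 11 K\right) - l = - 3 l + 11 K$)
$w{\left(-8,D \right)} \left(-125 + X{\left(-6 \right)}\right) = \left(\left(-3\right) \left(-24\right) + 11 \left(-8\right)\right) \left(-125 + \frac{2}{3} \left(-6\right)\right) = \left(72 - 88\right) \left(-125 - 4\right) = \left(-16\right) \left(-129\right) = 2064$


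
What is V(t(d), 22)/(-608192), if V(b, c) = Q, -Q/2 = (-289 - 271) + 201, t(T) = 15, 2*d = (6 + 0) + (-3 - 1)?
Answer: -359/304096 ≈ -0.0011805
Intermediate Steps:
d = 1 (d = ((6 + 0) + (-3 - 1))/2 = (6 - 4)/2 = (½)*2 = 1)
Q = 718 (Q = -2*((-289 - 271) + 201) = -2*(-560 + 201) = -2*(-359) = 718)
V(b, c) = 718
V(t(d), 22)/(-608192) = 718/(-608192) = 718*(-1/608192) = -359/304096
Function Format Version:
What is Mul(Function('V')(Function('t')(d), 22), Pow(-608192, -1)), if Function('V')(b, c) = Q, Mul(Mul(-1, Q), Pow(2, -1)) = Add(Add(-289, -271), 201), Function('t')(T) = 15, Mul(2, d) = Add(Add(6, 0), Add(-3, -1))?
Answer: Rational(-359, 304096) ≈ -0.0011805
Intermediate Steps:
d = 1 (d = Mul(Rational(1, 2), Add(Add(6, 0), Add(-3, -1))) = Mul(Rational(1, 2), Add(6, -4)) = Mul(Rational(1, 2), 2) = 1)
Q = 718 (Q = Mul(-2, Add(Add(-289, -271), 201)) = Mul(-2, Add(-560, 201)) = Mul(-2, -359) = 718)
Function('V')(b, c) = 718
Mul(Function('V')(Function('t')(d), 22), Pow(-608192, -1)) = Mul(718, Pow(-608192, -1)) = Mul(718, Rational(-1, 608192)) = Rational(-359, 304096)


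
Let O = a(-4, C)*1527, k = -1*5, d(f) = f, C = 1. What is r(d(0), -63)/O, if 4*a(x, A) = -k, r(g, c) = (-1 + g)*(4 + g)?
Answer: -16/7635 ≈ -0.0020956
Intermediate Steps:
k = -5
a(x, A) = 5/4 (a(x, A) = (-1*(-5))/4 = (¼)*5 = 5/4)
O = 7635/4 (O = (5/4)*1527 = 7635/4 ≈ 1908.8)
r(d(0), -63)/O = (-4 + 0² + 3*0)/(7635/4) = (-4 + 0 + 0)*(4/7635) = -4*4/7635 = -16/7635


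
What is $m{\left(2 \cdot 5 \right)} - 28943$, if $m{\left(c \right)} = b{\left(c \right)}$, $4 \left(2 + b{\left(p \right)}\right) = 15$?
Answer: $- \frac{115765}{4} \approx -28941.0$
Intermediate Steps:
$b{\left(p \right)} = \frac{7}{4}$ ($b{\left(p \right)} = -2 + \frac{1}{4} \cdot 15 = -2 + \frac{15}{4} = \frac{7}{4}$)
$m{\left(c \right)} = \frac{7}{4}$
$m{\left(2 \cdot 5 \right)} - 28943 = \frac{7}{4} - 28943 = - \frac{115765}{4}$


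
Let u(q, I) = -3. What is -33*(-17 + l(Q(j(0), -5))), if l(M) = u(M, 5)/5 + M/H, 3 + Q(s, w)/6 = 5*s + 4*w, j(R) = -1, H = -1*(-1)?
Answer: 30624/5 ≈ 6124.8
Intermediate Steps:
H = 1
Q(s, w) = -18 + 24*w + 30*s (Q(s, w) = -18 + 6*(5*s + 4*w) = -18 + 6*(4*w + 5*s) = -18 + (24*w + 30*s) = -18 + 24*w + 30*s)
l(M) = -⅗ + M (l(M) = -3/5 + M/1 = -3*⅕ + M*1 = -⅗ + M)
-33*(-17 + l(Q(j(0), -5))) = -33*(-17 + (-⅗ + (-18 + 24*(-5) + 30*(-1)))) = -33*(-17 + (-⅗ + (-18 - 120 - 30))) = -33*(-17 + (-⅗ - 168)) = -33*(-17 - 843/5) = -33*(-928/5) = 30624/5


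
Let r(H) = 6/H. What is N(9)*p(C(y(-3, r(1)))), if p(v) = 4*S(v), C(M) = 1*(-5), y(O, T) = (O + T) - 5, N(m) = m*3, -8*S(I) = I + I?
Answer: 135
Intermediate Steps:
S(I) = -I/4 (S(I) = -(I + I)/8 = -I/4)
N(m) = 3*m
y(O, T) = -5 + O + T
C(M) = -5
p(v) = -v (p(v) = 4*(-v/4) = -v)
N(9)*p(C(y(-3, r(1)))) = (3*9)*(-1*(-5)) = 27*5 = 135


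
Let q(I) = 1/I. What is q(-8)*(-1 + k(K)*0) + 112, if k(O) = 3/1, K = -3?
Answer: 897/8 ≈ 112.13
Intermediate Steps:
k(O) = 3 (k(O) = 3*1 = 3)
q(-8)*(-1 + k(K)*0) + 112 = (-1 + 3*0)/(-8) + 112 = -(-1 + 0)/8 + 112 = -⅛*(-1) + 112 = ⅛ + 112 = 897/8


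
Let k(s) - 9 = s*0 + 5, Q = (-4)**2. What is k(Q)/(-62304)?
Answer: -7/31152 ≈ -0.00022470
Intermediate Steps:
Q = 16
k(s) = 14 (k(s) = 9 + (s*0 + 5) = 9 + (0 + 5) = 9 + 5 = 14)
k(Q)/(-62304) = 14/(-62304) = 14*(-1/62304) = -7/31152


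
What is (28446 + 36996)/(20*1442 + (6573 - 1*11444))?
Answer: 65442/23969 ≈ 2.7303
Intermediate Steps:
(28446 + 36996)/(20*1442 + (6573 - 1*11444)) = 65442/(28840 + (6573 - 11444)) = 65442/(28840 - 4871) = 65442/23969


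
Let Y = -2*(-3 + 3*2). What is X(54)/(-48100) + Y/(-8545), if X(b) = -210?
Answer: 41661/8220290 ≈ 0.0050681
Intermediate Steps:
Y = -6 (Y = -2*(-3 + 6) = -2*3 = -6)
X(54)/(-48100) + Y/(-8545) = -210/(-48100) - 6/(-8545) = -210*(-1/48100) - 6*(-1/8545) = 21/4810 + 6/8545 = 41661/8220290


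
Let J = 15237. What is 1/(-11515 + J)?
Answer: 1/3722 ≈ 0.00026867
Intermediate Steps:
1/(-11515 + J) = 1/(-11515 + 15237) = 1/3722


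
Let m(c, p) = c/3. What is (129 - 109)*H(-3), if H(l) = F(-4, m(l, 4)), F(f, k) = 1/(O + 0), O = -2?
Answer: -10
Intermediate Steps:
m(c, p) = c/3 (m(c, p) = c*(⅓) = c/3)
F(f, k) = -½ (F(f, k) = 1/(-2 + 0) = 1/(-2) = -½)
H(l) = -½
(129 - 109)*H(-3) = (129 - 109)*(-½) = 20*(-½) = -10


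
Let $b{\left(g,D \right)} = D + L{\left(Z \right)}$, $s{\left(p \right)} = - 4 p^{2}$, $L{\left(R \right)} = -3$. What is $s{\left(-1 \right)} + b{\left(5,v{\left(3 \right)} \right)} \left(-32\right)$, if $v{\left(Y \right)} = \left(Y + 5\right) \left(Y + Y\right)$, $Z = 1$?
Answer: $-1444$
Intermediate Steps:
$v{\left(Y \right)} = 2 Y \left(5 + Y\right)$ ($v{\left(Y \right)} = \left(5 + Y\right) 2 Y = 2 Y \left(5 + Y\right)$)
$b{\left(g,D \right)} = -3 + D$ ($b{\left(g,D \right)} = D - 3 = -3 + D$)
$s{\left(-1 \right)} + b{\left(5,v{\left(3 \right)} \right)} \left(-32\right) = - 4 \left(-1\right)^{2} + \left(-3 + 2 \cdot 3 \left(5 + 3\right)\right) \left(-32\right) = \left(-4\right) 1 + \left(-3 + 2 \cdot 3 \cdot 8\right) \left(-32\right) = -4 + \left(-3 + 48\right) \left(-32\right) = -4 + 45 \left(-32\right) = -4 - 1440 = -1444$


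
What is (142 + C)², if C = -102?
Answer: 1600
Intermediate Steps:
(142 + C)² = (142 - 102)² = 40² = 1600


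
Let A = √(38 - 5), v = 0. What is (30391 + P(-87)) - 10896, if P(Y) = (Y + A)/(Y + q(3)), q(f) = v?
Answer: 19496 - √33/87 ≈ 19496.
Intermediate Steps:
q(f) = 0
A = √33 ≈ 5.7446
P(Y) = (Y + √33)/Y (P(Y) = (Y + √33)/(Y + 0) = (Y + √33)/Y)
(30391 + P(-87)) - 10896 = (30391 + (-87 + √33)/(-87)) - 10896 = (30391 - (-87 + √33)/87) - 10896 = (30391 + (1 - √33/87)) - 10896 = (30392 - √33/87) - 10896 = 19496 - √33/87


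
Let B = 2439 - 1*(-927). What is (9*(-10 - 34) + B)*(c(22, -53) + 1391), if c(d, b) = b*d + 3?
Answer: 677160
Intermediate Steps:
c(d, b) = 3 + b*d
B = 3366 (B = 2439 + 927 = 3366)
(9*(-10 - 34) + B)*(c(22, -53) + 1391) = (9*(-10 - 34) + 3366)*((3 - 53*22) + 1391) = (9*(-44) + 3366)*((3 - 1166) + 1391) = (-396 + 3366)*(-1163 + 1391) = 2970*228 = 677160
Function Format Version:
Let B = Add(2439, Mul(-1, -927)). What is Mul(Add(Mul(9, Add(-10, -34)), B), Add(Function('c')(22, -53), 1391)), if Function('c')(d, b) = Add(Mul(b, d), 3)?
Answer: 677160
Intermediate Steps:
Function('c')(d, b) = Add(3, Mul(b, d))
B = 3366 (B = Add(2439, 927) = 3366)
Mul(Add(Mul(9, Add(-10, -34)), B), Add(Function('c')(22, -53), 1391)) = Mul(Add(Mul(9, Add(-10, -34)), 3366), Add(Add(3, Mul(-53, 22)), 1391)) = Mul(Add(Mul(9, -44), 3366), Add(Add(3, -1166), 1391)) = Mul(Add(-396, 3366), Add(-1163, 1391)) = Mul(2970, 228) = 677160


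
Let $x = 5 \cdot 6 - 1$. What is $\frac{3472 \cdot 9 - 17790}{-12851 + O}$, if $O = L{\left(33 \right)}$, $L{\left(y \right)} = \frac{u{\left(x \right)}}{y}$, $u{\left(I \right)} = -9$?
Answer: $- \frac{74019}{70682} \approx -1.0472$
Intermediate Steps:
$x = 29$ ($x = 30 - 1 = 29$)
$L{\left(y \right)} = - \frac{9}{y}$
$O = - \frac{3}{11}$ ($O = - \frac{9}{33} = \left(-9\right) \frac{1}{33} = - \frac{3}{11} \approx -0.27273$)
$\frac{3472 \cdot 9 - 17790}{-12851 + O} = \frac{3472 \cdot 9 - 17790}{-12851 - \frac{3}{11}} = \frac{31248 - 17790}{- \frac{141364}{11}} = 13458 \left(- \frac{11}{141364}\right) = - \frac{74019}{70682}$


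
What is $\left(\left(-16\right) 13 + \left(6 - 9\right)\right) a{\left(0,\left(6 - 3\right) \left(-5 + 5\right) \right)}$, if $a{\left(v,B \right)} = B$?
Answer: $0$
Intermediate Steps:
$\left(\left(-16\right) 13 + \left(6 - 9\right)\right) a{\left(0,\left(6 - 3\right) \left(-5 + 5\right) \right)} = \left(\left(-16\right) 13 + \left(6 - 9\right)\right) \left(6 - 3\right) \left(-5 + 5\right) = \left(-208 - 3\right) 3 \cdot 0 = \left(-211\right) 0 = 0$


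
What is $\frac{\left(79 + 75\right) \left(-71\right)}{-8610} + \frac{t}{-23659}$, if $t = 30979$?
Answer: $- \frac{574406}{14550285} \approx -0.039477$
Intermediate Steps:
$\frac{\left(79 + 75\right) \left(-71\right)}{-8610} + \frac{t}{-23659} = \frac{\left(79 + 75\right) \left(-71\right)}{-8610} + \frac{30979}{-23659} = 154 \left(-71\right) \left(- \frac{1}{8610}\right) + 30979 \left(- \frac{1}{23659}\right) = \left(-10934\right) \left(- \frac{1}{8610}\right) - \frac{30979}{23659} = \frac{781}{615} - \frac{30979}{23659} = - \frac{574406}{14550285}$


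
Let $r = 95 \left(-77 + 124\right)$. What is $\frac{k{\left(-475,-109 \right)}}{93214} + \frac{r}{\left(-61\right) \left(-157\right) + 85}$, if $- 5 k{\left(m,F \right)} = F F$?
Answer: $\frac{491552082}{1125792085} \approx 0.43663$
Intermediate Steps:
$k{\left(m,F \right)} = - \frac{F^{2}}{5}$ ($k{\left(m,F \right)} = - \frac{F F}{5} = - \frac{F^{2}}{5}$)
$r = 4465$ ($r = 95 \cdot 47 = 4465$)
$\frac{k{\left(-475,-109 \right)}}{93214} + \frac{r}{\left(-61\right) \left(-157\right) + 85} = \frac{\left(- \frac{1}{5}\right) \left(-109\right)^{2}}{93214} + \frac{4465}{\left(-61\right) \left(-157\right) + 85} = \left(- \frac{1}{5}\right) 11881 \cdot \frac{1}{93214} + \frac{4465}{9577 + 85} = \left(- \frac{11881}{5}\right) \frac{1}{93214} + \frac{4465}{9662} = - \frac{11881}{466070} + 4465 \cdot \frac{1}{9662} = - \frac{11881}{466070} + \frac{4465}{9662} = \frac{491552082}{1125792085}$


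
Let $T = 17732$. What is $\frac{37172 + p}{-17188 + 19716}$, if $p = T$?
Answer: $\frac{6863}{316} \approx 21.718$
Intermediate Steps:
$p = 17732$
$\frac{37172 + p}{-17188 + 19716} = \frac{37172 + 17732}{-17188 + 19716} = \frac{54904}{2528} = 54904 \cdot \frac{1}{2528} = \frac{6863}{316}$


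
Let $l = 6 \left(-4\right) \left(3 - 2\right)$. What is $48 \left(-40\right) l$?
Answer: $46080$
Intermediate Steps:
$l = -24$ ($l = - 24 \left(3 - 2\right) = \left(-24\right) 1 = -24$)
$48 \left(-40\right) l = 48 \left(-40\right) \left(-24\right) = \left(-1920\right) \left(-24\right) = 46080$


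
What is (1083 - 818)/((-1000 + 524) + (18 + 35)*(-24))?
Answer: -265/1748 ≈ -0.15160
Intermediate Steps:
(1083 - 818)/((-1000 + 524) + (18 + 35)*(-24)) = 265/(-476 + 53*(-24)) = 265/(-476 - 1272) = 265/(-1748) = 265*(-1/1748) = -265/1748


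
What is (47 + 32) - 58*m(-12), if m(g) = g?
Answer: 775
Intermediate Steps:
(47 + 32) - 58*m(-12) = (47 + 32) - 58*(-12) = 79 + 696 = 775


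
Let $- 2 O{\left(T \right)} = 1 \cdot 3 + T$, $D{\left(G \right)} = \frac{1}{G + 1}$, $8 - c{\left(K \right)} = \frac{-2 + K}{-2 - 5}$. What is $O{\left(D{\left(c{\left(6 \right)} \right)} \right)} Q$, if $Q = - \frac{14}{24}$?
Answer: $\frac{182}{201} \approx 0.90547$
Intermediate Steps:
$Q = - \frac{7}{12}$ ($Q = \left(-14\right) \frac{1}{24} = - \frac{7}{12} \approx -0.58333$)
$c{\left(K \right)} = \frac{54}{7} + \frac{K}{7}$ ($c{\left(K \right)} = 8 - \frac{-2 + K}{-2 - 5} = 8 - \frac{-2 + K}{-7} = 8 - \left(-2 + K\right) \left(- \frac{1}{7}\right) = 8 - \left(\frac{2}{7} - \frac{K}{7}\right) = 8 + \left(- \frac{2}{7} + \frac{K}{7}\right) = \frac{54}{7} + \frac{K}{7}$)
$D{\left(G \right)} = \frac{1}{1 + G}$
$O{\left(T \right)} = - \frac{3}{2} - \frac{T}{2}$ ($O{\left(T \right)} = - \frac{1 \cdot 3 + T}{2} = - \frac{3 + T}{2} = - \frac{3}{2} - \frac{T}{2}$)
$O{\left(D{\left(c{\left(6 \right)} \right)} \right)} Q = \left(- \frac{3}{2} - \frac{1}{2 \left(1 + \left(\frac{54}{7} + \frac{1}{7} \cdot 6\right)\right)}\right) \left(- \frac{7}{12}\right) = \left(- \frac{3}{2} - \frac{1}{2 \left(1 + \left(\frac{54}{7} + \frac{6}{7}\right)\right)}\right) \left(- \frac{7}{12}\right) = \left(- \frac{3}{2} - \frac{1}{2 \left(1 + \frac{60}{7}\right)}\right) \left(- \frac{7}{12}\right) = \left(- \frac{3}{2} - \frac{1}{2 \cdot \frac{67}{7}}\right) \left(- \frac{7}{12}\right) = \left(- \frac{3}{2} - \frac{7}{134}\right) \left(- \frac{7}{12}\right) = \left(- \frac{104}{67}\right) \left(- \frac{7}{12}\right) = \frac{182}{201}$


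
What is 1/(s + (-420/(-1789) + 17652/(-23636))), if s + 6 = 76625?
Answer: 10571201/809949436342 ≈ 1.3052e-5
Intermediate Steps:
s = 76619 (s = -6 + 76625 = 76619)
1/(s + (-420/(-1789) + 17652/(-23636))) = 1/(76619 + (-420/(-1789) + 17652/(-23636))) = 1/(76619 + (-420*(-1/1789) + 17652*(-1/23636))) = 1/(76619 + (420/1789 - 4413/5909)) = 1/(76619 - 5413077/10571201) = 1/(809949436342/10571201) = 10571201/809949436342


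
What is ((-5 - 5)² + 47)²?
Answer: 21609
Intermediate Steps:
((-5 - 5)² + 47)² = ((-10)² + 47)² = (100 + 47)² = 147² = 21609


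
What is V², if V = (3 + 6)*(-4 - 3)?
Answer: 3969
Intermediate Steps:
V = -63 (V = 9*(-7) = -63)
V² = (-63)² = 3969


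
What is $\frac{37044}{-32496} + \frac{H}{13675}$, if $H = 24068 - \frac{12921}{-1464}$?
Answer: $\frac{2804208957}{4517891800} \approx 0.62069$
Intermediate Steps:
$H = \frac{11749491}{488}$ ($H = 24068 - 12921 \left(- \frac{1}{1464}\right) = 24068 - - \frac{4307}{488} = 24068 + \frac{4307}{488} = \frac{11749491}{488} \approx 24077.0$)
$\frac{37044}{-32496} + \frac{H}{13675} = \frac{37044}{-32496} + \frac{11749491}{488 \cdot 13675} = 37044 \left(- \frac{1}{32496}\right) + \frac{11749491}{488} \cdot \frac{1}{13675} = - \frac{3087}{2708} + \frac{11749491}{6673400} = \frac{2804208957}{4517891800}$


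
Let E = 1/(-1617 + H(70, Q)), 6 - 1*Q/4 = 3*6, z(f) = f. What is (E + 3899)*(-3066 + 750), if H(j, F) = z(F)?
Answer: -5011695848/555 ≈ -9.0301e+6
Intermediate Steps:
Q = -48 (Q = 24 - 12*6 = 24 - 4*18 = 24 - 72 = -48)
H(j, F) = F
E = -1/1665 (E = 1/(-1617 - 48) = 1/(-1665) = -1/1665 ≈ -0.00060060)
(E + 3899)*(-3066 + 750) = (-1/1665 + 3899)*(-3066 + 750) = (6491834/1665)*(-2316) = -5011695848/555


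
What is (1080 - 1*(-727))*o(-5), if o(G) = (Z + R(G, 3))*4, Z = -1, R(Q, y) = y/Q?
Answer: -57824/5 ≈ -11565.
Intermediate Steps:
o(G) = -4 + 12/G (o(G) = (-1 + 3/G)*4 = -4 + 12/G)
(1080 - 1*(-727))*o(-5) = (1080 - 1*(-727))*(-4 + 12/(-5)) = (1080 + 727)*(-4 + 12*(-1/5)) = 1807*(-4 - 12/5) = 1807*(-32/5) = -57824/5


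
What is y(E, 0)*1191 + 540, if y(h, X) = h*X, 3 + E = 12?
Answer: 540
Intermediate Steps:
E = 9 (E = -3 + 12 = 9)
y(h, X) = X*h
y(E, 0)*1191 + 540 = (0*9)*1191 + 540 = 0*1191 + 540 = 0 + 540 = 540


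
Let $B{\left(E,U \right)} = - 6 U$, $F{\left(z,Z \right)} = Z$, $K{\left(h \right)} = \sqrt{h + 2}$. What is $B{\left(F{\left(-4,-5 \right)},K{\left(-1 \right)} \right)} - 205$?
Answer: $-211$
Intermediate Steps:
$K{\left(h \right)} = \sqrt{2 + h}$
$B{\left(F{\left(-4,-5 \right)},K{\left(-1 \right)} \right)} - 205 = - 6 \sqrt{2 - 1} - 205 = - 6 \sqrt{1} - 205 = \left(-6\right) 1 - 205 = -6 - 205 = -211$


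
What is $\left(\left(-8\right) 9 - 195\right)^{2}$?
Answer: $71289$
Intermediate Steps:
$\left(\left(-8\right) 9 - 195\right)^{2} = \left(-72 - 195\right)^{2} = \left(-267\right)^{2} = 71289$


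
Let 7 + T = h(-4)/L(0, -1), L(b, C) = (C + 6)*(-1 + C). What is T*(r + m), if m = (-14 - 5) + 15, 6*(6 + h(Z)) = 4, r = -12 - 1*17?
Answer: 1067/5 ≈ 213.40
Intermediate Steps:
r = -29 (r = -12 - 17 = -29)
h(Z) = -16/3 (h(Z) = -6 + (⅙)*4 = -6 + ⅔ = -16/3)
L(b, C) = (-1 + C)*(6 + C) (L(b, C) = (6 + C)*(-1 + C) = (-1 + C)*(6 + C))
m = -4 (m = -19 + 15 = -4)
T = -97/15 (T = -7 - 16/(3*(-6 + (-1)² + 5*(-1))) = -7 - 16/(3*(-6 + 1 - 5)) = -7 - 16/3/(-10) = -7 - 16/3*(-⅒) = -7 + 8/15 = -97/15 ≈ -6.4667)
T*(r + m) = -97*(-29 - 4)/15 = -97/15*(-33) = 1067/5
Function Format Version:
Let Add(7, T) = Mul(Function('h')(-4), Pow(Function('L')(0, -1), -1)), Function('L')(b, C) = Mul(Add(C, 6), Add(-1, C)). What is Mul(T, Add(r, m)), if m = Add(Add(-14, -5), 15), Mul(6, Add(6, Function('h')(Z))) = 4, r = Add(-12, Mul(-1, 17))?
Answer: Rational(1067, 5) ≈ 213.40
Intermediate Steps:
r = -29 (r = Add(-12, -17) = -29)
Function('h')(Z) = Rational(-16, 3) (Function('h')(Z) = Add(-6, Mul(Rational(1, 6), 4)) = Add(-6, Rational(2, 3)) = Rational(-16, 3))
Function('L')(b, C) = Mul(Add(-1, C), Add(6, C)) (Function('L')(b, C) = Mul(Add(6, C), Add(-1, C)) = Mul(Add(-1, C), Add(6, C)))
m = -4 (m = Add(-19, 15) = -4)
T = Rational(-97, 15) (T = Add(-7, Mul(Rational(-16, 3), Pow(Add(-6, Pow(-1, 2), Mul(5, -1)), -1))) = Add(-7, Mul(Rational(-16, 3), Pow(Add(-6, 1, -5), -1))) = Add(-7, Mul(Rational(-16, 3), Pow(-10, -1))) = Add(-7, Mul(Rational(-16, 3), Rational(-1, 10))) = Add(-7, Rational(8, 15)) = Rational(-97, 15) ≈ -6.4667)
Mul(T, Add(r, m)) = Mul(Rational(-97, 15), Add(-29, -4)) = Mul(Rational(-97, 15), -33) = Rational(1067, 5)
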